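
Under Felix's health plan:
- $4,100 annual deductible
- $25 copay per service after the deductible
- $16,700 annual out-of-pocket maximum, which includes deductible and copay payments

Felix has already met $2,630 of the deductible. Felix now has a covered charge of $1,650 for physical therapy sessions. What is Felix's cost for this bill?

Remaining deductible: $4,100 − $2,630 = $1,470.
After the $1,470 deductible portion, $1,650 − $1,470 = $180 is subject to the copay.
Copay on this service: $25.
Patient responsibility before any cap: $1,470 + $25 = $1,495.
Year-to-date out-of-pocket becomes $2,630 + $1,495 = $4,125, still under the $16,700 maximum, so no cap applies.

$1,495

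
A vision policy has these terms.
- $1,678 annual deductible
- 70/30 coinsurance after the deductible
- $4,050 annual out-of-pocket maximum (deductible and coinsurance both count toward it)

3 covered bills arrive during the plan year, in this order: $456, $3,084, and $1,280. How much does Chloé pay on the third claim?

$384

Claim 1 — $456: all of it applies to the deductible. Member owes $456 (running OOP $456).
Claim 2 — $3,084: deductible takes $1,222, $1,862 remains; 30% of $1,862 = $558.60. Cost to member: $1,780.60. OOP to date $2,236.60.
Claim 3 — $1,280: deductible met; 30% of $1,280 = $384. Member pays $384; OOP now $2,620.60.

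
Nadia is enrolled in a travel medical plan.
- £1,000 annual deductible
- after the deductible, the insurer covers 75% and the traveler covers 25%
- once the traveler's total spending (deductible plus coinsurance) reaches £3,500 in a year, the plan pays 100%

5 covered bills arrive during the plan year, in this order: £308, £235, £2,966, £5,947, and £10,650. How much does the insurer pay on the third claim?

£1,881.75

Bill 1, £308: fully absorbed by the deductible. Cost to traveler: £308. OOP to date £308. Plan pays £308 − £308 = £0.
Bill 2, £235: entire amount goes to the deductible. Traveler owes £235 (running OOP £543). Plan pays £235 − £235 = £0.
Bill 3, £2,966: £457 to deductible, leaving £2,509; traveler's 25% is £627.25. Traveler owes £1,084.25 (running OOP £1,627.25). Insurer: £2,966 − £1,084.25 = £1,881.75.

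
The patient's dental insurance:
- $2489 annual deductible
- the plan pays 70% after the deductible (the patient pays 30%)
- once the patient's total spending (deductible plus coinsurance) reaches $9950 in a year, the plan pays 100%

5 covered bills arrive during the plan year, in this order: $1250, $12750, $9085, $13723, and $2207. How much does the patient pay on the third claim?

$2725.50

Bill 1, $1250: all of it applies to the deductible. Patient owes $1250 (running OOP $1250).
Bill 2, $12750: $1239 finishes the deductible; $11511 goes to coinsurance; patient's 30% is $3453.30. Patient owes $4692.30 (running OOP $5942.30).
Bill 3, $9085: deductible met; 30% of $9085 = $2725.50. Patient pays $2725.50; OOP now $8667.80.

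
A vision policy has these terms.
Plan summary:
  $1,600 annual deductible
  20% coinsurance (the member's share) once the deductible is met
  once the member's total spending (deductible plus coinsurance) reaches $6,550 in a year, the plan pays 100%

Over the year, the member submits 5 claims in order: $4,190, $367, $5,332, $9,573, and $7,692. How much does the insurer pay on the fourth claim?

$7,658.40

Claim 1 — $4,190: deductible takes $1,600, $2,590 remains; 20% of $2,590 = $518. Cost to member: $2,118. OOP to date $2,118. Plan pays $4,190 − $2,118 = $2,072.
Claim 2 — $367: deductible already satisfied, so member's share is 20% × $367 = $73.40. Member owes $73.40 (running OOP $2,191.40). Plan pays $367 − $73.40 = $293.60.
Claim 3 — $5,332: deductible met; 20% of $5,332 = $1,066.40. Member pays $1,066.40; OOP now $3,257.80. Insurer: $5,332 − $1,066.40 = $4,265.60.
Claim 4 — $9,573: deductible already satisfied, so member's share is 20% × $9,573 = $1,914.60. Member owes $1,914.60 (running OOP $5,172.40). Plan pays $9,573 − $1,914.60 = $7,658.40.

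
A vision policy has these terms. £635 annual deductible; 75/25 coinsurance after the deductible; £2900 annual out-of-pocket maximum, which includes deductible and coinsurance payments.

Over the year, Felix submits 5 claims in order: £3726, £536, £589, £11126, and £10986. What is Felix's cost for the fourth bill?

£1211

Claim 1 — £3726: deductible takes £635, £3091 remains; 25% of £3091 = £772.75. Member pays £1407.75; OOP now £1407.75.
Claim 2 — £536: deductible met; 25% of £536 = £134. Cost to member: £134. OOP to date £1541.75.
Claim 3 — £589: deductible already satisfied, so member's share is 25% × £589 = £147.25. Member pays £147.25; OOP now £1689.
Claim 4 — £11126: deductible already satisfied, so member's share is 25% × £11126 = £2781.50. That would push OOP to £4470.50, over the £2900 cap, so member pays £2900 − £1689 = £1211.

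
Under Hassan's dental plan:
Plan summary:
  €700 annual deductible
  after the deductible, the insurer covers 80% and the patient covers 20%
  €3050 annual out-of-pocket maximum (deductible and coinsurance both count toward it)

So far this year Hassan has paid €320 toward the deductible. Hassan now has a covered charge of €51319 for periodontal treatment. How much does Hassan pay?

€2730

€320 of the €700 deductible is already met, leaving €380.
That leaves €51319 − €380 = €50939 for coinsurance.
20% of €50939 = €10187.80 falls to the patient.
That puts the patient's cost at €380 + €10187.80 = €10567.80 before any cap.
Year-to-date out-of-pocket would reach €320 + €10567.80 = €10887.80, above the €3050 maximum, so the patient pays only €3050 − €320 = €2730.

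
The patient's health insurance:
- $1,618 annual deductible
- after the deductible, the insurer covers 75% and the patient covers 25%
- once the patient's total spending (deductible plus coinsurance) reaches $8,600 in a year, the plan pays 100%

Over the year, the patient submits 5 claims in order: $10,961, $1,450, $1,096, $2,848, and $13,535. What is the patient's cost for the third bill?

Claim 1 ($10,961): deductible takes $1,618, $9,343 remains; 25% of $9,343 = $2,335.75. Patient pays $3,953.75; OOP now $3,953.75.
Claim 2 ($1,450): deductible already satisfied, so patient's share is 25% × $1,450 = $362.50. Patient pays $362.50; OOP now $4,316.25.
Claim 3 ($1,096): deductible met; 25% of $1,096 = $274. Cost to patient: $274. OOP to date $4,590.25.

$274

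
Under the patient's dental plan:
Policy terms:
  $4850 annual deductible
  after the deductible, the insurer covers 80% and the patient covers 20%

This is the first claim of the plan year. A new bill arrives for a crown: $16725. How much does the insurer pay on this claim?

The full $4850 deductible is still open; $4850 of this bill applies to it.
That leaves $16725 − $4850 = $11875 for coinsurance.
Patient's 20% share of $11875 is $2375.
So the patient owes $4850 + $2375 = $7225.
The plan picks up $16725 − $7225 = $9500.

$9500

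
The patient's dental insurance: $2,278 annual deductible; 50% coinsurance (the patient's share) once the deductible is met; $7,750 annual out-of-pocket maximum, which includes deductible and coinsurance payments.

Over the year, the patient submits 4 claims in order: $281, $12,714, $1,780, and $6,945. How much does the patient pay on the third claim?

#1 ($281): entire amount goes to the deductible. Patient owes $281 (running OOP $281).
#2 ($12,714): $1,997 finishes the deductible; $10,717 goes to coinsurance; patient's 50% is $5,358.50. Patient pays $7,355.50; OOP now $7,636.50.
#3 ($1,780): 50% coinsurance on $1,780 = $890. OOP would hit $8,526.50 > $7,750, so the cap limits the patient to $7,750 − $7,636.50 = $113.50.

$113.50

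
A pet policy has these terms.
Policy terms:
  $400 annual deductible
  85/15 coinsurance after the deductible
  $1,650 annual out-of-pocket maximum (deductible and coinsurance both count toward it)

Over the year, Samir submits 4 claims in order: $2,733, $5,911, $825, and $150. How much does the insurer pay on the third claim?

Claim 1 — $2,733: $400 to deductible, leaving $2,333; 15% of $2,333 = $349.95. Owner pays $749.95; OOP now $749.95. Plan pays $2,733 − $749.95 = $1,983.05.
Claim 2 — $5,911: 15% coinsurance on $5,911 = $886.65. Cost to owner: $886.65. OOP to date $1,636.60. Insurer: $5,911 − $886.65 = $5,024.35.
Claim 3 — $825: 15% coinsurance on $825 = $123.75. Adding that to $1,636.60 gives $1,760.35, past the $1,650 cap; owner pays only $1,650 − $1,636.60 = $13.40. Plan pays $825 − $13.40 = $811.60.

$811.60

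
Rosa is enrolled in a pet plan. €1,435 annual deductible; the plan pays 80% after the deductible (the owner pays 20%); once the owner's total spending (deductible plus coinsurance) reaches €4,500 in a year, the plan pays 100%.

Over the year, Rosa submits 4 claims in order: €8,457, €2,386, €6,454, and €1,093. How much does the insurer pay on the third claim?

#1 (€8,457): €1,435 to deductible, leaving €7,022; coinsurance €7,022 × 20% = €1,404.40. Cost to owner: €2,839.40. OOP to date €2,839.40. Plan pays €8,457 − €2,839.40 = €5,617.60.
#2 (€2,386): deductible met; 20% of €2,386 = €477.20. Owner owes €477.20 (running OOP €3,316.60). Plan pays €2,386 − €477.20 = €1,908.80.
#3 (€6,454): deductible already satisfied, so owner's share is 20% × €6,454 = €1,290.80. OOP would hit €4,607.40 > €4,500, so the cap limits the owner to €4,500 − €3,316.60 = €1,183.40. Plan pays €6,454 − €1,183.40 = €5,270.60.

€5,270.60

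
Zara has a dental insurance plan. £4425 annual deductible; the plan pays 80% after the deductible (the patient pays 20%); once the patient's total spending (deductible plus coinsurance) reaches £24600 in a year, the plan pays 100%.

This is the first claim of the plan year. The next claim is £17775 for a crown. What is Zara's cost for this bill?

£7095

Nothing has been paid toward the £4425 deductible, so the first £4425 of this charge is applied there.
The remaining £13350 (= £17775 − £4425) moves to coinsurance.
Patient's 20% share of £13350 is £2670.
Patient responsibility before any cap: £4425 + £2670 = £7095.
Cumulative spending £0 + £7095 = £7095 stays under the £24600 maximum.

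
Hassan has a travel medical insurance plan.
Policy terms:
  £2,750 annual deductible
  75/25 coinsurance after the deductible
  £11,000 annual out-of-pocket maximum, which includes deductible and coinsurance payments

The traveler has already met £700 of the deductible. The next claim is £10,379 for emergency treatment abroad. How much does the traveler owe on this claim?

Remaining deductible: £2,750 − £700 = £2,050.
After the £2,050 deductible portion, £10,379 − £2,050 = £8,329 is subject to coinsurance.
25% of £8,329 = £2,082.25 falls to the traveler.
That puts the traveler's cost at £2,050 + £2,082.25 = £4,132.25 before any cap.
Year-to-date out-of-pocket becomes £700 + £4,132.25 = £4,832.25, still under the £11,000 maximum, so no cap applies.

£4,132.25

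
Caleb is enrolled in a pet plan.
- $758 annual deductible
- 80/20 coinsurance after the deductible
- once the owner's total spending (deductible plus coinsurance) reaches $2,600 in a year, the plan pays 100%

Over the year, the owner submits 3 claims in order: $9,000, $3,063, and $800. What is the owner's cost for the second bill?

Claim 1 — $9,000: $758 finishes the deductible; $8,242 goes to coinsurance; owner's 20% is $1,648.40. Cost to owner: $2,406.40. OOP to date $2,406.40.
Claim 2 — $3,063: deductible met; 20% of $3,063 = $612.60. That would push OOP to $3,019, over the $2,600 cap, so owner pays $2,600 − $2,406.40 = $193.60.

$193.60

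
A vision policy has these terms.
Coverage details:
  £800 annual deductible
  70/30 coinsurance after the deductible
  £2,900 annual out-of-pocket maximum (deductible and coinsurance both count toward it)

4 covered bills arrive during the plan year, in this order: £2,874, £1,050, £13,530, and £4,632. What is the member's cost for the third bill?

#1 (£2,874): deductible takes £800, £2,074 remains; 30% of £2,074 = £622.20. Member owes £1,422.20 (running OOP £1,422.20).
#2 (£1,050): deductible met; 30% of £1,050 = £315. Member pays £315; OOP now £1,737.20.
#3 (£13,530): 30% coinsurance on £13,530 = £4,059. That would push OOP to £5,796.20, over the £2,900 cap, so member pays £2,900 − £1,737.20 = £1,162.80.

£1,162.80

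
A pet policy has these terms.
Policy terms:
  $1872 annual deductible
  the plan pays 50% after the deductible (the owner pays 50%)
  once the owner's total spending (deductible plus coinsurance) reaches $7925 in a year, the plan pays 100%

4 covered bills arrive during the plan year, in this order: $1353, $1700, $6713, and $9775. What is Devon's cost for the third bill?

Bill 1, $1353: all of it applies to the deductible. Owner pays $1353; OOP now $1353.
Bill 2, $1700: $519 finishes the deductible; $1181 goes to coinsurance; 50% of $1181 = $590.50. Cost to owner: $1109.50. OOP to date $2462.50.
Bill 3, $6713: deductible already satisfied, so owner's share is 50% × $6713 = $3356.50. Owner owes $3356.50 (running OOP $5819).

$3356.50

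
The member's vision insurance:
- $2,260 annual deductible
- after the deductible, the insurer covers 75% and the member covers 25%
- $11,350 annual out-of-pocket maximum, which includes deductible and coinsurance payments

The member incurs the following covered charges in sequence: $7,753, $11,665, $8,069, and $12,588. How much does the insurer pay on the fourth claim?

$9,804.75

Claim 1 ($7,753): $2,260 finishes the deductible; $5,493 goes to coinsurance; 25% of $5,493 = $1,373.25. Member pays $3,633.25; OOP now $3,633.25. Plan pays $7,753 − $3,633.25 = $4,119.75.
Claim 2 ($11,665): deductible met; 25% of $11,665 = $2,916.25. Cost to member: $2,916.25. OOP to date $6,549.50. Plan pays $11,665 − $2,916.25 = $8,748.75.
Claim 3 ($8,069): 25% coinsurance on $8,069 = $2,017.25. Cost to member: $2,017.25. OOP to date $8,566.75. Plan pays $8,069 − $2,017.25 = $6,051.75.
Claim 4 ($12,588): deductible met; 25% of $12,588 = $3,147. Adding that to $8,566.75 gives $11,713.75, past the $11,350 cap; member pays only $11,350 − $8,566.75 = $2,783.25. Plan pays $12,588 − $2,783.25 = $9,804.75.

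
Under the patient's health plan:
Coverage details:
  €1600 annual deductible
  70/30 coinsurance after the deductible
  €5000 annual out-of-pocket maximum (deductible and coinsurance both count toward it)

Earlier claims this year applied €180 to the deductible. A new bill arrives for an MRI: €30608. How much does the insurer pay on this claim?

€180 of the €1600 deductible is already met, leaving €1420.
After the €1420 deductible portion, €30608 − €1420 = €29188 is subject to coinsurance.
Coinsurance: €29188 × 30% = €8756.40.
That puts the patient's cost at €1420 + €8756.40 = €10176.40 before any cap.
That would bring total out-of-pocket to €10356.40, past the €5000 cap. The patient is capped at €5000 − €180 = €4820 on this claim.
Insurer pays the balance: €30608 − €4820 = €25788.

€25788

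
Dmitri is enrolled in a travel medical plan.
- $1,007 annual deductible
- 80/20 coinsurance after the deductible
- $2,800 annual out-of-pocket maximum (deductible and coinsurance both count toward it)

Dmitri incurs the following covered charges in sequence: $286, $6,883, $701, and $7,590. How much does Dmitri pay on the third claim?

$140.20

Claim 1 ($286): entire amount goes to the deductible. Cost to traveler: $286. OOP to date $286.
Claim 2 ($6,883): $721 to deductible, leaving $6,162; 20% of $6,162 = $1,232.40. Traveler pays $1,953.40; OOP now $2,239.40.
Claim 3 ($701): 20% coinsurance on $701 = $140.20. Traveler owes $140.20 (running OOP $2,379.60).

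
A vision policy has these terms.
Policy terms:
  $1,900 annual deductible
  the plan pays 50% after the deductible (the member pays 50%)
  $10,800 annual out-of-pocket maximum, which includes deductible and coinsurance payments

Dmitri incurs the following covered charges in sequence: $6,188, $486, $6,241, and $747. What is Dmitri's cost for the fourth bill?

Bill 1, $6,188: $1,900 finishes the deductible; $4,288 goes to coinsurance; coinsurance $4,288 × 50% = $2,144. Cost to member: $4,044. OOP to date $4,044.
Bill 2, $486: deductible met; 50% of $486 = $243. Member pays $243; OOP now $4,287.
Bill 3, $6,241: deductible met; 50% of $6,241 = $3,120.50. Member owes $3,120.50 (running OOP $7,407.50).
Bill 4, $747: deductible already satisfied, so member's share is 50% × $747 = $373.50. Member pays $373.50; OOP now $7,781.

$373.50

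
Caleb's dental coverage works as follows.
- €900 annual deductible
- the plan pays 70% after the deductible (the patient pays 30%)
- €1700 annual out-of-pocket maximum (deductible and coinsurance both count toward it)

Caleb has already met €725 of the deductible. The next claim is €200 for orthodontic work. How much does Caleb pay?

€182.50

Deductible still to meet: €900 − €725 = €175.
After the €175 deductible portion, €200 − €175 = €25 is subject to coinsurance.
30% of €25 = €7.50 falls to the patient.
Patient responsibility before any cap: €175 + €7.50 = €182.50.
Year-to-date out-of-pocket becomes €725 + €182.50 = €907.50, still under the €1700 maximum, so no cap applies.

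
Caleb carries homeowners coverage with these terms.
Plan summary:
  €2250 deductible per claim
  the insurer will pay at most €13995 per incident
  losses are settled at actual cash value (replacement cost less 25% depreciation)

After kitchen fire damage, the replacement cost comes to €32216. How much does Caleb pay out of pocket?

€18221

Actual cash value after 25% depreciation: €32216 × 75% = €24162.
Less the €2250 deductible: €24162 − €2250 = €21912.
€21912 exceeds the €13995 limit, so the insurer pays the limit: €13995.
Out of pocket: €32216 − €13995 = €18221.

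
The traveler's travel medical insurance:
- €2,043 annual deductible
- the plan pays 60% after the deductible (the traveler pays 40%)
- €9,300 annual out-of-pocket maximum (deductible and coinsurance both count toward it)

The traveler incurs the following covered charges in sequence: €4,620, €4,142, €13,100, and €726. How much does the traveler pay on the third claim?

Bill 1, €4,620: €2,043 finishes the deductible; €2,577 goes to coinsurance; 40% of €2,577 = €1,030.80. Traveler owes €3,073.80 (running OOP €3,073.80).
Bill 2, €4,142: 40% coinsurance on €4,142 = €1,656.80. Cost to traveler: €1,656.80. OOP to date €4,730.60.
Bill 3, €13,100: deductible met; 40% of €13,100 = €5,240. Adding that to €4,730.60 gives €9,970.60, past the €9,300 cap; traveler pays only €9,300 − €4,730.60 = €4,569.40.

€4,569.40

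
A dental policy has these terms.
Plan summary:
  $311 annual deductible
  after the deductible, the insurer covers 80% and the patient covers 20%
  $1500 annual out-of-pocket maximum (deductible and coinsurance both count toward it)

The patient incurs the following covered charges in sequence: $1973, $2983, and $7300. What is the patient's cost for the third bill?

$260

Bill 1, $1973: deductible takes $311, $1662 remains; patient's 20% is $332.40. Cost to patient: $643.40. OOP to date $643.40.
Bill 2, $2983: deductible met; 20% of $2983 = $596.60. Patient owes $596.60 (running OOP $1240).
Bill 3, $7300: 20% coinsurance on $7300 = $1460. Adding that to $1240 gives $2700, past the $1500 cap; patient pays only $1500 − $1240 = $260.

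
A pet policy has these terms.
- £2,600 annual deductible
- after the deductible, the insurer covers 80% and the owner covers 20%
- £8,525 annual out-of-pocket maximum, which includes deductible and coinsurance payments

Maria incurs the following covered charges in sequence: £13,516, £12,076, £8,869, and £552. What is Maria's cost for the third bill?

Bill 1, £13,516: £2,600 to deductible, leaving £10,916; coinsurance £10,916 × 20% = £2,183.20. Cost to owner: £4,783.20. OOP to date £4,783.20.
Bill 2, £12,076: 20% coinsurance on £12,076 = £2,415.20. Owner owes £2,415.20 (running OOP £7,198.40).
Bill 3, £8,869: 20% coinsurance on £8,869 = £1,773.80. That would push OOP to £8,972.20, over the £8,525 cap, so owner pays £8,525 − £7,198.40 = £1,326.60.

£1,326.60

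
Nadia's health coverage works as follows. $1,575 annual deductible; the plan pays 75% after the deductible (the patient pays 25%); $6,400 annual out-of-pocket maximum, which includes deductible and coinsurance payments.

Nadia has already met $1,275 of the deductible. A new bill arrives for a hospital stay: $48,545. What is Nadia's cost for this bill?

$5,125

$1,275 of the $1,575 deductible is already met, leaving $300.
After the $300 deductible portion, $48,545 − $300 = $48,245 is subject to coinsurance.
Coinsurance: $48,245 × 25% = $12,061.25.
So the patient owes $300 + $12,061.25 = $12,361.25 before any cap.
Year-to-date out-of-pocket would reach $1,275 + $12,361.25 = $13,636.25, above the $6,400 maximum, so the patient pays only $6,400 − $1,275 = $5,125.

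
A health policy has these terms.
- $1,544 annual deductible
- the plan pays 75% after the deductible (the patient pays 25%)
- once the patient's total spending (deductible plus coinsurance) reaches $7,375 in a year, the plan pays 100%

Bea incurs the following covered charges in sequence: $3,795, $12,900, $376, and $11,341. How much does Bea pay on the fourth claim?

$1,949.25

Claim 1 ($3,795): $1,544 to deductible, leaving $2,251; 25% of $2,251 = $562.75. Cost to patient: $2,106.75. OOP to date $2,106.75.
Claim 2 ($12,900): 25% coinsurance on $12,900 = $3,225. Patient owes $3,225 (running OOP $5,331.75).
Claim 3 ($376): deductible already satisfied, so patient's share is 25% × $376 = $94. Patient owes $94 (running OOP $5,425.75).
Claim 4 ($11,341): deductible met; 25% of $11,341 = $2,835.25. That would push OOP to $8,261, over the $7,375 cap, so patient pays $7,375 − $5,425.75 = $1,949.25.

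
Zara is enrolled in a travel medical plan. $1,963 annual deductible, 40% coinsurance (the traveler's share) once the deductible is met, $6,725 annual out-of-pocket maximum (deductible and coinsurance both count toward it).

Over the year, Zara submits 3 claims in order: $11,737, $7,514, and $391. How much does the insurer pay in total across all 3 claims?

$12,917

Bill 1, $11,737: deductible takes $1,963, $9,774 remains; 40% of $9,774 = $3,909.60. Traveler pays $5,872.60; OOP now $5,872.60. Insurer: $11,737 − $5,872.60 = $5,864.40.
Bill 2, $7,514: deductible already satisfied, so traveler's share is 40% × $7,514 = $3,005.60. Adding that to $5,872.60 gives $8,878.20, past the $6,725 cap; traveler pays only $6,725 − $5,872.60 = $852.40. Insurer: $7,514 − $852.40 = $6,661.60.
Bill 3, $391: deductible met; 40% of $391 = $156.40. That would push OOP to $6,881.40, over the $6,725 cap, so traveler pays $6,725 − $6,725 = $0. Plan pays $391 − $0 = $391.
Insurer total: $5,864.40 + $6,661.60 + $391 = $12,917.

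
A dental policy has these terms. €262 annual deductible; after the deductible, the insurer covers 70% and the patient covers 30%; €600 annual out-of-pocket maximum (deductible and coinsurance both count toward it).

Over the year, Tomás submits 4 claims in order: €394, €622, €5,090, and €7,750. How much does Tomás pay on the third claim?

Claim 1 (€394): €262 finishes the deductible; €132 goes to coinsurance; patient's 30% is €39.60. Patient pays €301.60; OOP now €301.60.
Claim 2 (€622): deductible met; 30% of €622 = €186.60. Cost to patient: €186.60. OOP to date €488.20.
Claim 3 (€5,090): deductible met; 30% of €5,090 = €1,527. That would push OOP to €2,015.20, over the €600 cap, so patient pays €600 − €488.20 = €111.80.

€111.80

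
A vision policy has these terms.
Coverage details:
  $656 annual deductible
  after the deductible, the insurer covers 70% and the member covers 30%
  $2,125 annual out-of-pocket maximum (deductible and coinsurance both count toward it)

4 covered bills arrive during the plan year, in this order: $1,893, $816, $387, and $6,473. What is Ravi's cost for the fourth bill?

$737

Claim 1 — $1,893: $656 finishes the deductible; $1,237 goes to coinsurance; 30% of $1,237 = $371.10. Member owes $1,027.10 (running OOP $1,027.10).
Claim 2 — $816: deductible already satisfied, so member's share is 30% × $816 = $244.80. Member pays $244.80; OOP now $1,271.90.
Claim 3 — $387: 30% coinsurance on $387 = $116.10. Member pays $116.10; OOP now $1,388.
Claim 4 — $6,473: 30% coinsurance on $6,473 = $1,941.90. Adding that to $1,388 gives $3,329.90, past the $2,125 cap; member pays only $2,125 − $1,388 = $737.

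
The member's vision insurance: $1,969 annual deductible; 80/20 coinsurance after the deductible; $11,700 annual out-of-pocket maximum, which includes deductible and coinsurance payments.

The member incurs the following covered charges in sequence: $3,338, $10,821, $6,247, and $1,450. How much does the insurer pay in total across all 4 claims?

$15,909.60

Bill 1, $3,338: $1,969 finishes the deductible; $1,369 goes to coinsurance; 20% of $1,369 = $273.80. Cost to member: $2,242.80. OOP to date $2,242.80. Plan pays $3,338 − $2,242.80 = $1,095.20.
Bill 2, $10,821: deductible met; 20% of $10,821 = $2,164.20. Member owes $2,164.20 (running OOP $4,407). Insurer: $10,821 − $2,164.20 = $8,656.80.
Bill 3, $6,247: deductible already satisfied, so member's share is 20% × $6,247 = $1,249.40. Member owes $1,249.40 (running OOP $5,656.40). Plan pays $6,247 − $1,249.40 = $4,997.60.
Bill 4, $1,450: deductible already satisfied, so member's share is 20% × $1,450 = $290. Member pays $290; OOP now $5,946.40. Insurer: $1,450 − $290 = $1,160.
Insurer total: $1,095.20 + $8,656.80 + $4,997.60 + $1,160 = $15,909.60.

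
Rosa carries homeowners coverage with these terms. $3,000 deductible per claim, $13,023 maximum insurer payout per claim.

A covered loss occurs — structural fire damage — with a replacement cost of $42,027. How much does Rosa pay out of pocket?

Less the $3,000 deductible: $42,027 − $3,000 = $39,027.
$39,027 exceeds the $13,023 limit, so the insurer pays the limit: $13,023.
The homeowner bears the rest of the original loss: $42,027 − $13,023 = $29,004.

$29,004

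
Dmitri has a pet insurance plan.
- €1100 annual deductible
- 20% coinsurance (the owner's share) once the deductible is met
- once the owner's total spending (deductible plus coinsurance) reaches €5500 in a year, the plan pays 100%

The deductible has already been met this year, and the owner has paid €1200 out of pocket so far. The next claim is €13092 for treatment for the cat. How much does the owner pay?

€2618.40

With the deductible met, the entire €13092 is subject to coinsurance.
20% of €13092 = €2618.40 falls to the owner.
Year-to-date out-of-pocket becomes €1200 + €2618.40 = €3818.40, still under the €5500 maximum, so no cap applies.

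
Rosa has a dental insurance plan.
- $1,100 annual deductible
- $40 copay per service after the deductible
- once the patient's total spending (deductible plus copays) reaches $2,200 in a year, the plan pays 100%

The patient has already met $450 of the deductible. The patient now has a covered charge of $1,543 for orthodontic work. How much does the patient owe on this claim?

Deductible still to meet: $1,100 − $450 = $650.
That leaves $1,543 − $650 = $893 for the copay.
Copay on this service: $40.
That puts the patient's cost at $650 + $40 = $690 before any cap.
Cumulative spending $450 + $690 = $1,140 stays under the $2,200 maximum.

$690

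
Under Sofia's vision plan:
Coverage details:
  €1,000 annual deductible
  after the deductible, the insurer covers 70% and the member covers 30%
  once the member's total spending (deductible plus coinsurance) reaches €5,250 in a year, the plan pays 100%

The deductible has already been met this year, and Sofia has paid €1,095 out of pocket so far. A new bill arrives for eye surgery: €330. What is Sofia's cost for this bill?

With the deductible met, the entire €330 is subject to coinsurance.
30% of €330 = €99 falls to the member.
Total out-of-pocket so far would be €1,095 + €99 = €1,194, below the €5,250 cap — no reduction.

€99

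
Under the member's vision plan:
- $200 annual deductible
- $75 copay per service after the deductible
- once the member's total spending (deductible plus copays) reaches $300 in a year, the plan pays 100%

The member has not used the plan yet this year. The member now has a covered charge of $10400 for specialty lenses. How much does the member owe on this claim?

$275

The full $200 deductible is still open; $200 of this bill applies to it.
The remaining $10200 (= $10400 − $200) moves to the copay.
Copay on this service: $75.
That puts the member's cost at $200 + $75 = $275 before any cap.
Year-to-date out-of-pocket becomes $0 + $275 = $275, still under the $300 maximum, so no cap applies.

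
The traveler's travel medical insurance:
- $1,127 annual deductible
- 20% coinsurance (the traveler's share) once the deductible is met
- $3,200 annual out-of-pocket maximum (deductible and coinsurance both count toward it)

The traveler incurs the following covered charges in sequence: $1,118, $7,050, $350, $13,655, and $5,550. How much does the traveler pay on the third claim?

$70

#1 ($1,118): fully absorbed by the deductible. Traveler pays $1,118; OOP now $1,118.
#2 ($7,050): deductible takes $9, $7,041 remains; coinsurance $7,041 × 20% = $1,408.20. Cost to traveler: $1,417.20. OOP to date $2,535.20.
#3 ($350): 20% coinsurance on $350 = $70. Traveler owes $70 (running OOP $2,605.20).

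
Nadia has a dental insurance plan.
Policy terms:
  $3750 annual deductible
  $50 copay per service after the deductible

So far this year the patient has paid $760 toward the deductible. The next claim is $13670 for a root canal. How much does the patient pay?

Deductible still to meet: $3750 − $760 = $2990.
That leaves $13670 − $2990 = $10680 for the copay.
Copay on this service: $50.
So the patient owes $2990 + $50 = $3040.

$3040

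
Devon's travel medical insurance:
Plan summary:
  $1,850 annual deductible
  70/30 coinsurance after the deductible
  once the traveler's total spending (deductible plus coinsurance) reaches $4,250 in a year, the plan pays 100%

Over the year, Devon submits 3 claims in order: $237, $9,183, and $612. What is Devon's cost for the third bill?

$129

Claim 1 ($237): all of it applies to the deductible. Cost to traveler: $237. OOP to date $237.
Claim 2 ($9,183): deductible takes $1,613, $7,570 remains; coinsurance $7,570 × 30% = $2,271. Cost to traveler: $3,884. OOP to date $4,121.
Claim 3 ($612): deductible already satisfied, so traveler's share is 30% × $612 = $183.60. That would push OOP to $4,304.60, over the $4,250 cap, so traveler pays $4,250 − $4,121 = $129.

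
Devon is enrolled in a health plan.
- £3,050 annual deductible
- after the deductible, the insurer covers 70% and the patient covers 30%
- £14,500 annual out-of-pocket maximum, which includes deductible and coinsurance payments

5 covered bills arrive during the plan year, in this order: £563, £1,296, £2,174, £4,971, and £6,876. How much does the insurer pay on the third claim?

£688.10

Claim 1 (£563): fully absorbed by the deductible. Patient pays £563; OOP now £563. Insurer: £563 − £563 = £0.
Claim 2 (£1,296): entire amount goes to the deductible. Patient pays £1,296; OOP now £1,859. Plan pays £1,296 − £1,296 = £0.
Claim 3 (£2,174): deductible takes £1,191, £983 remains; 30% of £983 = £294.90. Cost to patient: £1,485.90. OOP to date £3,344.90. Plan pays £2,174 − £1,485.90 = £688.10.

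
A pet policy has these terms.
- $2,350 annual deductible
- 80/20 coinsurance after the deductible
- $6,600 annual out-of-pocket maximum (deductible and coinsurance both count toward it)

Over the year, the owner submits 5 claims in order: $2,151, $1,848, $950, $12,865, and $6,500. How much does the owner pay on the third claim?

$190

Claim 1 — $2,151: entire amount goes to the deductible. Owner pays $2,151; OOP now $2,151.
Claim 2 — $1,848: deductible takes $199, $1,649 remains; owner's 20% is $329.80. Owner pays $528.80; OOP now $2,679.80.
Claim 3 — $950: deductible already satisfied, so owner's share is 20% × $950 = $190. Owner pays $190; OOP now $2,869.80.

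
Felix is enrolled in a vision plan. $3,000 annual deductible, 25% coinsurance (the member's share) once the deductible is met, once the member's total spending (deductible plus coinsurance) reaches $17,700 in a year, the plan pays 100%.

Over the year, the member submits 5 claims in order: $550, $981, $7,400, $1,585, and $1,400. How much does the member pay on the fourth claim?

#1 ($550): entire amount goes to the deductible. Member pays $550; OOP now $550.
#2 ($981): all of it applies to the deductible. Cost to member: $981. OOP to date $1,531.
#3 ($7,400): deductible takes $1,469, $5,931 remains; coinsurance $5,931 × 25% = $1,482.75. Member owes $2,951.75 (running OOP $4,482.75).
#4 ($1,585): deductible already satisfied, so member's share is 25% × $1,585 = $396.25. Member owes $396.25 (running OOP $4,879).

$396.25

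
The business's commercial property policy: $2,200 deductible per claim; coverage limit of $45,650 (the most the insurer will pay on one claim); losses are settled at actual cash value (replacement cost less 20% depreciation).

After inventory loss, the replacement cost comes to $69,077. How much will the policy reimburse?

At 20% depreciation, ACV = $69,077 − $13,815.40 = $55,261.60.
After the deductible, $55,261.60 − $2,200 = $53,061.60 remains.
Since $53,061.60 > $45,650, the payout is capped at $45,650.

$45,650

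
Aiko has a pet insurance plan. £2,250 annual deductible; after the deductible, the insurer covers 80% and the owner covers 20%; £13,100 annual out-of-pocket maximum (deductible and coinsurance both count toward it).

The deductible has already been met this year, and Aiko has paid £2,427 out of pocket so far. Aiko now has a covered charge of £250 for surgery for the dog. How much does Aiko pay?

The deductible is already satisfied, so the full bill goes to coinsurance.
20% of £250 = £50 falls to the owner.
Cumulative spending £2,427 + £50 = £2,477 stays under the £13,100 maximum.

£50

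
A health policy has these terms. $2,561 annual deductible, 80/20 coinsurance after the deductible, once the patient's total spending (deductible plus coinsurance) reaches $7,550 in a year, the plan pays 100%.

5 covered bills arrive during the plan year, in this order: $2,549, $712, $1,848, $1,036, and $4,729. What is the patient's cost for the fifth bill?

$945.80

#1 ($2,549): entire amount goes to the deductible. Patient owes $2,549 (running OOP $2,549).
#2 ($712): $12 to deductible, leaving $700; patient's 20% is $140. Patient pays $152; OOP now $2,701.
#3 ($1,848): deductible met; 20% of $1,848 = $369.60. Patient owes $369.60 (running OOP $3,070.60).
#4 ($1,036): deductible already satisfied, so patient's share is 20% × $1,036 = $207.20. Cost to patient: $207.20. OOP to date $3,277.80.
#5 ($4,729): deductible met; 20% of $4,729 = $945.80. Cost to patient: $945.80. OOP to date $4,223.60.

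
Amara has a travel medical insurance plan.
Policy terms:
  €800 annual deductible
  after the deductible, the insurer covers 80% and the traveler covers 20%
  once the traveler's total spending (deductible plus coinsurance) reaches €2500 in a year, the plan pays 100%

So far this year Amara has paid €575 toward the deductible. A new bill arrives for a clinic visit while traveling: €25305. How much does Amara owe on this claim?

€575 of the €800 deductible is already met, leaving €225.
That leaves €25305 − €225 = €25080 for coinsurance.
Coinsurance: €25080 × 20% = €5016.
So the traveler owes €225 + €5016 = €5241 before any cap.
Adding €5241 to the €575 already spent would give €5816, which exceeds the €2500 cap; the traveler pays just €2500 − €575 = €1925.

€1925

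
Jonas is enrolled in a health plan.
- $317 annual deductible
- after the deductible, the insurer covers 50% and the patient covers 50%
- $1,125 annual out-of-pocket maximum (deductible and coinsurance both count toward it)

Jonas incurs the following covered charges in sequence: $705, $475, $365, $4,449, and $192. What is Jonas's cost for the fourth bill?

$194

Claim 1 — $705: $317 finishes the deductible; $388 goes to coinsurance; patient's 50% is $194. Patient owes $511 (running OOP $511).
Claim 2 — $475: deductible met; 50% of $475 = $237.50. Cost to patient: $237.50. OOP to date $748.50.
Claim 3 — $365: 50% coinsurance on $365 = $182.50. Cost to patient: $182.50. OOP to date $931.
Claim 4 — $4,449: deductible already satisfied, so patient's share is 50% × $4,449 = $2,224.50. OOP would hit $3,155.50 > $1,125, so the cap limits the patient to $1,125 − $931 = $194.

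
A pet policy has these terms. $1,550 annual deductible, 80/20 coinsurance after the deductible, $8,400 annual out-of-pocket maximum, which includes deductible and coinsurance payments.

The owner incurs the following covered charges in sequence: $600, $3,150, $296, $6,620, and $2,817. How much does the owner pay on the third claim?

$59.20

Bill 1, $600: fully absorbed by the deductible. Owner pays $600; OOP now $600.
Bill 2, $3,150: deductible takes $950, $2,200 remains; coinsurance $2,200 × 20% = $440. Cost to owner: $1,390. OOP to date $1,990.
Bill 3, $296: 20% coinsurance on $296 = $59.20. Owner owes $59.20 (running OOP $2,049.20).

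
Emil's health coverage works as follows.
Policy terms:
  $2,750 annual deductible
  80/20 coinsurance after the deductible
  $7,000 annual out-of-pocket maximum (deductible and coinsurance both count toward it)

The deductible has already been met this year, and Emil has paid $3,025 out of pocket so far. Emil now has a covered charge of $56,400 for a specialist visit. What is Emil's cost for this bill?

$3,975

With the deductible met, the entire $56,400 is subject to coinsurance.
20% of $56,400 = $11,280 falls to the patient.
Adding $11,280 to the $3,025 already spent would give $14,305, which exceeds the $7,000 cap; the patient pays just $7,000 − $3,025 = $3,975.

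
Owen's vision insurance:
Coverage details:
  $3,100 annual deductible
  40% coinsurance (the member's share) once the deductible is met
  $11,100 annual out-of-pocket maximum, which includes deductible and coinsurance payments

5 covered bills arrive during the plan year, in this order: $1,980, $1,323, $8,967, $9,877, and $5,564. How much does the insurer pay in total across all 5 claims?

#1 ($1,980): entire amount goes to the deductible. Member owes $1,980 (running OOP $1,980). Plan pays $1,980 − $1,980 = $0.
#2 ($1,323): $1,120 to deductible, leaving $203; 40% of $203 = $81.20. Member pays $1,201.20; OOP now $3,181.20. Plan pays $1,323 − $1,201.20 = $121.80.
#3 ($8,967): deductible already satisfied, so member's share is 40% × $8,967 = $3,586.80. Member owes $3,586.80 (running OOP $6,768). Plan pays $8,967 − $3,586.80 = $5,380.20.
#4 ($9,877): 40% coinsurance on $9,877 = $3,950.80. Member pays $3,950.80; OOP now $10,718.80. Insurer: $9,877 − $3,950.80 = $5,926.20.
#5 ($5,564): 40% coinsurance on $5,564 = $2,225.60. That would push OOP to $12,944.40, over the $11,100 cap, so member pays $11,100 − $10,718.80 = $381.20. Plan pays $5,564 − $381.20 = $5,182.80.
Insurer total = bills − member's total = $27,711 − $11,100 = $16,611.

$16,611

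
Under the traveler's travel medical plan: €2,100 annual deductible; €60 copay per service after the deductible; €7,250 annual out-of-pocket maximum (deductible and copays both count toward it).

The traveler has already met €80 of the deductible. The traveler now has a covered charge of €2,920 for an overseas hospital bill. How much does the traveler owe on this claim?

€80 of the €2,100 deductible is already met, leaving €2,020.
That leaves €2,920 − €2,020 = €900 for the copay.
Copay on this service: €60.
So the traveler owes €2,020 + €60 = €2,080 before any cap.
Year-to-date out-of-pocket becomes €80 + €2,080 = €2,160, still under the €7,250 maximum, so no cap applies.

€2,080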